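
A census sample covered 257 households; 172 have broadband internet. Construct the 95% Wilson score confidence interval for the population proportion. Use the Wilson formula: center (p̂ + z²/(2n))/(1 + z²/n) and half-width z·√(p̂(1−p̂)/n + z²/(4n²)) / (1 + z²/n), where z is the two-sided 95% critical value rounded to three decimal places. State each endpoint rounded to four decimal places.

p̂ = 172/257 = 0.66926; z = 1.960, so z² = 3.841600.
1 + z²/n = 1.014948.
Adjusted center: (0.66926 + z²/(2n))/1.014948 = 0.66677.
Radicand: p̂(1−p̂)/n + z²/(4n²) = 0.000861287 + 0.000014541 = 0.000875828.
Half-width = 1.960·√0.000875828/1.014948 = 0.05715.
So the interval runs from 0.6096 to 0.7239.

(0.6096, 0.7239)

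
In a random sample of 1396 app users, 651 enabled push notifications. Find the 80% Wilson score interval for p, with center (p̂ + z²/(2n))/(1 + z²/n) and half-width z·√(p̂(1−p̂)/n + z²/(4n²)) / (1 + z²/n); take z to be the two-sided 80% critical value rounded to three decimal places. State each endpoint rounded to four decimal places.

(0.4493, 0.4835)

p̂ = 651/1396 = 0.46633; z = 1.282, so z² = 1.643524.
Denominator 1 + z²/n = 1 + 1.643524/1396 = 1.001177.
Adjusted center: (0.46633 + z²/(2n))/1.001177 = 0.46637.
Radicand: p̂(1−p̂)/n + z²/(4n²) = 0.000178271 + 0.000000211 = 0.000178482.
Half-width = z·√(radicand)/denom = 1.282·0.013360/1.001177 = 0.01711.
So the interval runs from 0.4493 to 0.4835.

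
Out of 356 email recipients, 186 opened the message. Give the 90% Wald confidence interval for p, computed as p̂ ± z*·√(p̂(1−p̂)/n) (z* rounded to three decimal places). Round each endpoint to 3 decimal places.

(0.479, 0.566)

The sample proportion is 186/356 = 0.52247.
Standard error of p̂: √(0.249495/356) = √0.000700829 = 0.026473.
For 90% confidence, z* = 1.645.
Margin of error: 1.645 × 0.026473 = 0.04355.
So the interval runs from 0.479 to 0.566.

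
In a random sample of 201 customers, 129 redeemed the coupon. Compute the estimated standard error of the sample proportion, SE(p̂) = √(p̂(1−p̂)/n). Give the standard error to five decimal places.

SE = 0.03382

Sample proportion p̂ = 129/201 = 0.64179.
p̂(1−p̂) = 0.229896.
SE = √(0.229896/201) = √0.001143761 = 0.03382.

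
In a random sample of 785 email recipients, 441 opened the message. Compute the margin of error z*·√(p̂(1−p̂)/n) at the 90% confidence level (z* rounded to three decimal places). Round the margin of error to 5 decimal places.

Sample proportion p̂ = 441/785 = 0.56178.
Standard error of p̂: √(0.246183/785) = √0.000313609 = 0.017709.
The 90% critical value is z* = 1.645.
So ME = 0.02913.

ME = 0.02913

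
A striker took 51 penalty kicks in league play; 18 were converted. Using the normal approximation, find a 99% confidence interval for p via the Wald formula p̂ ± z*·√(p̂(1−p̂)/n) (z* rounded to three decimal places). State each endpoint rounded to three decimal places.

The sample proportion is 18/51 = 0.35294.
SE = √(p̂(1−p̂)/n) = √(0.228374/51) = 0.066917.
For 99% confidence, z* = 2.576.
Margin = 2.576·0.066917 = 0.17238.
So the interval runs from 0.181 to 0.525.

(0.181, 0.525)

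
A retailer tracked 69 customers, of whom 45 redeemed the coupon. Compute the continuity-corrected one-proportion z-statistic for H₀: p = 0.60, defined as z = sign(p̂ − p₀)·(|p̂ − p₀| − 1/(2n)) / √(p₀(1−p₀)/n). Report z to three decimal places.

The sample proportion is 45/69 = 0.65217. p̂ − p₀ = 0.052174.
Continuity correction 1/(2n) = 1/138 = 0.007246.
Corrected numerator: |0.052174| − 0.007246 = 0.044928.
Under H₀, SE = √(p₀(1−p₀)/n) = √(0.60·0.40/69) = √0.003478261 = 0.058977.
z = (+)0.044928/0.058977 = 0.762.

z = 0.762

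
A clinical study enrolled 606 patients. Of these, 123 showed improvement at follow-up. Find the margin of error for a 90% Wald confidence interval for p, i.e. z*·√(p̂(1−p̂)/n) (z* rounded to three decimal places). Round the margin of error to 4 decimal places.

Sample proportion p̂ = 123/606 = 0.20297.
Standard error of p̂: √(0.161773/606) = √0.000266953 = 0.016339.
For 90% confidence, z* = 1.645.
Margin of error = z*·SE = 1.645 × 0.016339 = 0.0269.

ME = 0.0269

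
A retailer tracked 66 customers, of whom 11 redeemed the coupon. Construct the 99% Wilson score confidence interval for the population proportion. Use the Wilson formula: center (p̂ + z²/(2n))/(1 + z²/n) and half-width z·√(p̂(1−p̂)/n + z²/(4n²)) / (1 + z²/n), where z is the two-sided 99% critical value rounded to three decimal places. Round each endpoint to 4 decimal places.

p̂ = 11/66 = 0.16667; z = 2.576, so z² = 6.635776.
Denominator 1 + z²/n = 1 + 6.635776/66 = 1.100542.
Center = (0.16667 + 0.050271)/1.100542 = 0.19712.
Radicand: p̂(1−p̂)/n + z²/(4n²) = 0.002104377 + 0.000380841 = 0.002485218.
Half-width = z·√(radicand)/denom = 2.576·0.049852/1.100542 = 0.11669.
Interval: 0.19712 ± 0.11669 → (0.0804, 0.3138).

(0.0804, 0.3138)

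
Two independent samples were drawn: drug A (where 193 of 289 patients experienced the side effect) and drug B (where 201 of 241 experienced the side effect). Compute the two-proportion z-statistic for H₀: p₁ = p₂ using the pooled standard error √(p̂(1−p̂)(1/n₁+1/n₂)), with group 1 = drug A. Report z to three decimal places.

z = -4.362

p̂₁ = 193/289 = 0.66782, p̂₂ = 201/241 = 0.83402.
Pooled p̂ = (193+201)/(289+241) = 394/530 = 0.74340.
SE = √[p̂(1−p̂)(1/n₁+1/n₂)] = √[0.74340·0.25660·(1/289+1/241)] ≈ 0.038100.
z = (p̂₁ − p̂₂)/SE = (0.66782 − 0.83402)/0.038100 = -0.16620/0.038100 = -4.362.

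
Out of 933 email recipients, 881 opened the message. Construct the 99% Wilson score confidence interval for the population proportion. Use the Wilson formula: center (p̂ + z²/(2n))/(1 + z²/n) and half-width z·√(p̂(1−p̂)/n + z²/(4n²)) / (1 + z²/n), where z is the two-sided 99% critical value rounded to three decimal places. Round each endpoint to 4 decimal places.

(0.9216, 0.9607)

Here p̂ = 881/933 = 0.94427 and z = 2.576 (z² = 6.635776).
1 + z²/n = 1.007112.
Center = (0.94427 + 0.003556)/1.007112 = 0.94113.
Radicand: p̂(1−p̂)/n + z²/(4n²) = 0.000056407 + 0.000001906 = 0.000058313.
Half-width = 2.576·√0.000058313/1.007112 = 0.01953.
So the interval runs from 0.9216 to 0.9607.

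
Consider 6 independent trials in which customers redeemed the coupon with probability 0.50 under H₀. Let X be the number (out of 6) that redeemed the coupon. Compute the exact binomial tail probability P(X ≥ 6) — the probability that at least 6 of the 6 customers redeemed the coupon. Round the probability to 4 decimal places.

P = 0.0156

X is binomial with n = 6 and p = 0.50.
P(X ≥ 6) = C(6,6)·0.50^6·0.50^0.
= 0.015625 = 0.0156.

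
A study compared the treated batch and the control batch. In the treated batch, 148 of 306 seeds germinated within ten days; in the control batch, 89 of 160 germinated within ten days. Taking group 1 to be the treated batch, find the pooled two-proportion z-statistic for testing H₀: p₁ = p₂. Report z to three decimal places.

Sample proportions: p̂₁ = 148/306 = 0.48366 and p̂₂ = 89/160 = 0.55625.
Pooled p̂ = (148+89)/(306+160) = 237/466 = 0.50858.
SE = √[p̂(1−p̂)(1/n₁+1/n₂)] = √[0.50858·0.49142·(1/306+1/160)] ≈ 0.048773.
z = (p̂₁ − p̂₂)/SE = (0.48366 − 0.55625)/0.048773 = -0.07259/0.048773 = -1.488.

z = -1.488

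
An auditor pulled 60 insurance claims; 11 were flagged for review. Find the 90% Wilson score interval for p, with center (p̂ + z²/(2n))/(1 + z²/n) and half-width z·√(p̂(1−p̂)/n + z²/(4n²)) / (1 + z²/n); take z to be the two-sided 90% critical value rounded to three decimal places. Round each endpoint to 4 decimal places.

p̂ = 11/60 = 0.18333; z = 1.645, so z² = 2.706025.
Denominator 1 + z²/n = 1 + 2.706025/60 = 1.045100.
Center = (0.18333 + 0.022550)/1.045100 = 0.19700.
Radicand: p̂(1−p̂)/n + z²/(4n²) = 0.002495370 + 0.000187918 = 0.002683288.
Half-width = 1.645·√0.002683288/1.045100 = 0.08153.
So the interval runs from 0.1155 to 0.2785.

(0.1155, 0.2785)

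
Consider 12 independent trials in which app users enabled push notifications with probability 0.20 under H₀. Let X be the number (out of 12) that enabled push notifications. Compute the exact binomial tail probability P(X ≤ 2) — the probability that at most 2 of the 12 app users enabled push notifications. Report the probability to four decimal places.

X ~ Binomial(n=12, p=0.20).
P(X ≤ 2) = C(12,0)·0.20^0·0.80^12 + C(12,1)·0.20^1·0.80^11 + C(12,2)·0.20^2·0.80^10.
= 0.068719 + 0.206158 + 0.283468 = 0.5583.

P = 0.5583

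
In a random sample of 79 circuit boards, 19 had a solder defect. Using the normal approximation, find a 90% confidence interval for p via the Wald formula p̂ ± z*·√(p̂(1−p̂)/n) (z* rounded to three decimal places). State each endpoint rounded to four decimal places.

(0.1614, 0.3196)

Sample proportion p̂ = 19/79 = 0.24051.
SE(p̂) = √(0.24051·0.75949/79) = 0.048085.
For 90% confidence, z* = 1.645.
Margin of error: 1.645 × 0.048085 = 0.07910.
So the interval runs from 0.1614 to 0.3196.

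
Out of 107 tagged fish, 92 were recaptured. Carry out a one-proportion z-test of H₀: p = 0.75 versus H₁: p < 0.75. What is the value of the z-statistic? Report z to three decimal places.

z = 2.623

p̂ = 92/107 = 0.85981.
Under H₀, SE = √(p₀(1−p₀)/n) = √(0.75·0.25/107) = √0.001752336 = 0.041861.
Test statistic: z = 0.10981/0.041861 = 2.623.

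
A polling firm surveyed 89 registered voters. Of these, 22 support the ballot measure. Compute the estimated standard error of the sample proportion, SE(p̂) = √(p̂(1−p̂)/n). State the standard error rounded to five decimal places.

p̂ = 22/89 = 0.24719.
p̂(1−p̂) = 0.186087.
SE = √(0.186087/89) = √0.002090865 = 0.04573.

SE = 0.04573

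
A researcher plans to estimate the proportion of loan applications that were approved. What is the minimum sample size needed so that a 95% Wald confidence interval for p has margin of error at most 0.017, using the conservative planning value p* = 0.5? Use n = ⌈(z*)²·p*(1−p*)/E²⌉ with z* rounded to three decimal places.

For 95% confidence, z* = 1.960.
p*(1−p*) = 0.2500.
Required n before rounding: 3.841600 × 0.2500 / 0.017² = 3323.183.
⌈3323.183⌉ = 3324.

n = 3324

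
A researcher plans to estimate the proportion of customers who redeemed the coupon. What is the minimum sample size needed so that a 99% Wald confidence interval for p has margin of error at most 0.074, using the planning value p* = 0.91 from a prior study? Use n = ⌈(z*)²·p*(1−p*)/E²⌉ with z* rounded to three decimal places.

z* = 2.576 at the 99% level.
p*(1−p*) = 0.0819.
Required n before rounding: 6.635776 × 0.0819 / 0.074² = 99.246.
Rounding up, n = 100.

n = 100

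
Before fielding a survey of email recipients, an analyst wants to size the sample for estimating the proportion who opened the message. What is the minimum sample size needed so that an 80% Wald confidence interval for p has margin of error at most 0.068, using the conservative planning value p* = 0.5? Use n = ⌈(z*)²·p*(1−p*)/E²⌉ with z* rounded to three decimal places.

The 80% critical value is z* = 1.282.
p*(1−p*) = 0.2500.
Required n before rounding: 1.643524 × 0.2500 / 0.068² = 88.858.
Rounding up, n = 89.

n = 89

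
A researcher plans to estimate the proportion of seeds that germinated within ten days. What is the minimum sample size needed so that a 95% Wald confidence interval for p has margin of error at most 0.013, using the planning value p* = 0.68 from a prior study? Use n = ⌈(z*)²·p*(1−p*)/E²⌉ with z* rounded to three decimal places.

For 95% confidence, z* = 1.960.
p*(1−p*) = 0.2176.
Required n before rounding: 3.841600 × 0.2176 / 0.013² = 4946.344.
⌈4946.344⌉ = 4947.

n = 4947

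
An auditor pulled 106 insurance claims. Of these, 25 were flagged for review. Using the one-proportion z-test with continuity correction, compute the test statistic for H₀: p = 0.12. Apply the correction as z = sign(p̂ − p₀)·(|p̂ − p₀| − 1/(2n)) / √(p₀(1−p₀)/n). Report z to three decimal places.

p̂ = 25/106 = 0.23585. p̂ − p₀ = 0.115849.
1/(2n) = 0.004717.
Corrected numerator: |0.115849| − 0.004717 = 0.111132.
SE₀ = √(0.12·0.88/106) = 0.031563.
z = (+)0.111132/0.031563 = 3.521.

z = 3.521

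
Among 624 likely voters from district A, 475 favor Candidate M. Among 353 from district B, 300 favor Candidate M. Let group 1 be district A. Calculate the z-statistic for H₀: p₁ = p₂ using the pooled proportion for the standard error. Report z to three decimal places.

p̂₁ = 475/624 = 0.76122, p̂₂ = 300/353 = 0.84986.
Pooled p̂ = (475+300)/(624+353) = 775/977 = 0.79324.
Pooled SE = √[0.1640076·0.00443543] ≈ 0.026971.
z = (p̂₁ − p̂₂)/SE = (0.76122 − 0.84986)/0.026971 = -0.08864/0.026971 = -3.286.

z = -3.286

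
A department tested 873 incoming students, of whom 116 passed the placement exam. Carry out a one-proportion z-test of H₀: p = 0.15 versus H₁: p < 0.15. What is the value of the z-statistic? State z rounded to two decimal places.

With x = 116 successes in n = 873, p̂ = 0.13288.
Null standard error: √(0.15·0.85/873) = √0.000146048 = 0.012085.
z = (p̂ − p₀)/SE = (0.13288 − 0.15)/0.012085 = -1.42.

z = -1.42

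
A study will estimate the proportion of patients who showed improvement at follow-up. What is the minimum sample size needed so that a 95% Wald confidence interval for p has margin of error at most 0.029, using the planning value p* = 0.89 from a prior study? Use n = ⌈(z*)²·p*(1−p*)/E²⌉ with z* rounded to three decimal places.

For 95% confidence, z* = 1.960.
p*(1−p*) = 0.89·0.11 = 0.0979.
(z*)²·p*(1−p*)/E² = 3.841600·0.0979/0.000841 = 447.197.
Rounding up, n = 448.

n = 448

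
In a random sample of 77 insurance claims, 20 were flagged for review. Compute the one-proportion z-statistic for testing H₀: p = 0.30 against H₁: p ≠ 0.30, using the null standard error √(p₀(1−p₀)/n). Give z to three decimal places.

Sample proportion p̂ = 20/77 = 0.25974.
Null standard error: √(0.30·0.70/77) = √0.002727273 = 0.052223.
z = (p̂ − p₀)/SE = (0.25974 − 0.30)/0.052223 = -0.771.

z = -0.771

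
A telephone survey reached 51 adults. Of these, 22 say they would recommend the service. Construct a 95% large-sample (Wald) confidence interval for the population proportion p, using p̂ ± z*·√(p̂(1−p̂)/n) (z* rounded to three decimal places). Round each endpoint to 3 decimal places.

(0.295, 0.567)

p̂ = 22/51 = 0.43137.
SE(p̂) = √(0.43137·0.56863/51) = 0.069351.
z* = 1.960 at the 95% level.
Margin = 1.960·0.069351 = 0.13593.
CI: 0.43137 ± 0.13593 = (0.295, 0.567).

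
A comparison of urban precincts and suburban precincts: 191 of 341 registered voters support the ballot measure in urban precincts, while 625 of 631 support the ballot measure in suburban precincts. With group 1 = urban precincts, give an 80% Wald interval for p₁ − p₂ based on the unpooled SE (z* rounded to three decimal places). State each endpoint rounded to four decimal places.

p̂₁ = 0.56012, p̂₂ = 0.99049, so the observed difference is -0.43037.
SE = √(0.000722539 + 0.000014926) = √0.000737465 = 0.027156.
z* = 1.282 at the 80% level. Margin of error = 0.03481.
So the interval runs from -0.4652 to -0.3956.

(-0.4652, -0.3956)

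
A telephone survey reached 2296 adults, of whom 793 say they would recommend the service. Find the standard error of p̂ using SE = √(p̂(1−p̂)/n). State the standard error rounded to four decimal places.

With x = 793 successes in n = 2296, p̂ = 0.34538.
p̂(1−p̂) = 0.226093.
Dividing by n and taking the root: √0.000098473 = 0.0099.

SE = 0.0099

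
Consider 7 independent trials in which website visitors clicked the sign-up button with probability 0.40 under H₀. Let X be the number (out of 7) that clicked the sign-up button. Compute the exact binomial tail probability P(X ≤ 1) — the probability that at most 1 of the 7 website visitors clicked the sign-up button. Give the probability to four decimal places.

P = 0.1586

X ~ Binomial(n=7, p=0.40).
P(X ≤ 1) = C(7,0)·0.40^0·0.60^7 + C(7,1)·0.40^1·0.60^6.
= 0.027994 + 0.130637 = 0.1586.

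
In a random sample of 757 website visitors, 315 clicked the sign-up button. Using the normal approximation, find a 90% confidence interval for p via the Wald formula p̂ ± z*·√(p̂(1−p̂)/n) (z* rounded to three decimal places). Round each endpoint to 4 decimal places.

(0.3866, 0.4456)

Sample proportion p̂ = 315/757 = 0.41612.
SE = √(p̂(1−p̂)/n) = √(0.242964/757) = 0.017915.
For 90% confidence, z* = 1.645.
Margin = 1.645·0.017915 = 0.02947.
CI: 0.41612 ± 0.02947 = (0.3866, 0.4456).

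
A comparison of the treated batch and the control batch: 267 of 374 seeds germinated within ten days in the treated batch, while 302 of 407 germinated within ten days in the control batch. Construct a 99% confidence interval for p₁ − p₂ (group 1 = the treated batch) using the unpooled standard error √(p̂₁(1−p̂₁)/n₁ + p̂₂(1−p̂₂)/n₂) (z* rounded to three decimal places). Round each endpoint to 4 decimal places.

(-0.1102, 0.0540)

p̂₁ = 267/374 = 0.71390, p̂₂ = 302/407 = 0.74201; p̂₁ − p̂₂ = -0.02811.
SE = √(0.000546110 + 0.000470341) = √0.001016451 = 0.031882.
For 99% confidence, z* = 2.576. Margin of error = 0.08213.
So the interval runs from -0.1102 to 0.0540.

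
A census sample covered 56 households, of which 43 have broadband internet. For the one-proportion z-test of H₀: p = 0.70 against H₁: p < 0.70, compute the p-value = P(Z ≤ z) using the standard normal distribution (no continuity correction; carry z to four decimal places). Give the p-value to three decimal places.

The sample proportion is 43/56 = 0.76786.
SE₀ = √(0.70·0.30/56) = 0.061237.
z = (p̂ − p₀)/SE = (43/56 − 0.70)/0.061237 ≈ 1.1081.
p-value = P(Z ≤ z) with z = 1.1081 → 0.866.

p-value = 0.866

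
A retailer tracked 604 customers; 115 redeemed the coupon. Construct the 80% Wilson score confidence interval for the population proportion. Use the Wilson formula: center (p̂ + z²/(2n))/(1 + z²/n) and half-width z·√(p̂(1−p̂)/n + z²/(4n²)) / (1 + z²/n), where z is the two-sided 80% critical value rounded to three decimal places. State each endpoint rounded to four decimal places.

(0.1708, 0.2117)

Here p̂ = 115/604 = 0.19040 and z = 1.282 (z² = 1.643524).
1 + z²/n = 1.002721.
Center = (0.19040 + 0.001361)/1.002721 = 0.19124.
Radicand: p̂(1−p̂)/n + z²/(4n²) = 0.000255209 + 0.000001126 = 0.000256335.
Half-width = 1.282·√0.000256335/1.002721 = 0.02047.
Interval: 0.19124 ± 0.02047 → (0.1708, 0.2117).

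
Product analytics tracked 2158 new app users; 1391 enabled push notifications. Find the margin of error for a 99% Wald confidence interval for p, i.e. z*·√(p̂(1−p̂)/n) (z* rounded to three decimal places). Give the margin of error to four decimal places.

The sample proportion is 1391/2158 = 0.64458.
Standard error of p̂: √(0.229097/2158) = √0.000106162 = 0.010303.
For 99% confidence, z* = 2.576.
So ME = 0.0265.

ME = 0.0265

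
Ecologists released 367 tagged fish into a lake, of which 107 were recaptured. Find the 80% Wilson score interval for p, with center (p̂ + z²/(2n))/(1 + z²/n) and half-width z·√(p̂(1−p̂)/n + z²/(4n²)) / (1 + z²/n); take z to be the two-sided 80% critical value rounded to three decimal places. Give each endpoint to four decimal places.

Here p̂ = 107/367 = 0.29155 and z = 1.282 (z² = 1.643524).
1 + z²/n = 1.004478.
Adjusted center: (0.29155 + z²/(2n))/1.004478 = 0.29248.
Radicand: p̂(1−p̂)/n + z²/(4n²) = 0.000562806 + 0.000003051 = 0.000565857.
Half-width = 1.282·√0.000565857/1.004478 = 0.03036.
Interval: 0.29248 ± 0.03036 → (0.2621, 0.3228).

(0.2621, 0.3228)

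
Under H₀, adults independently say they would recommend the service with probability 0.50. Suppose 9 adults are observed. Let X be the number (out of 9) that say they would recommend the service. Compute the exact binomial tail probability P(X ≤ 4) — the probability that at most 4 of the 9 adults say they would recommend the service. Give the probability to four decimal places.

X ~ Binomial(n=9, p=0.50).
P(X ≤ 4) = Σ_{j=0}^{4} C(9,j)·0.50^j·0.50^{9−j}.
= 0.001953 + 0.017578 + 0.070312 + 0.164062 + 0.246094 = 0.5000.

P = 0.5000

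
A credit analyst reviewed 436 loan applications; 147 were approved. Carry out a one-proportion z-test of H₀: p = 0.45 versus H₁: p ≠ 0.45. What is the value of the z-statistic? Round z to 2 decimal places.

z = -4.74

Sample proportion p̂ = 147/436 = 0.33716.
Under H₀, SE = √(p₀(1−p₀)/n) = √(0.45·0.55/436) = √0.000567661 = 0.023826.
z = (0.33716 − 0.45)/0.023826 = -0.11284/0.023826 = -4.74.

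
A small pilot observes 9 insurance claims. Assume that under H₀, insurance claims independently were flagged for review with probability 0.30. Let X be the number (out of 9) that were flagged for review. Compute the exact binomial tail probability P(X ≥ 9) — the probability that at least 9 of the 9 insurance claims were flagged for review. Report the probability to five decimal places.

X is binomial with n = 9 and p = 0.30.
P(X ≥ 9) = C(9,9)·0.30^9·0.70^0.
= 0.000020 = 0.00002.

P = 0.00002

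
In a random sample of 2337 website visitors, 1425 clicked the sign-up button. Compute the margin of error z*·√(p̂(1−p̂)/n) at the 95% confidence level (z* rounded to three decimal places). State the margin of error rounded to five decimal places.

p̂ = 1425/2337 = 0.60976.
Standard error of p̂: √(0.237954/2337) = √0.000101820 = 0.010091.
For 95% confidence, z* = 1.960.
ME = 1.960·0.010091 = 0.01978.

ME = 0.01978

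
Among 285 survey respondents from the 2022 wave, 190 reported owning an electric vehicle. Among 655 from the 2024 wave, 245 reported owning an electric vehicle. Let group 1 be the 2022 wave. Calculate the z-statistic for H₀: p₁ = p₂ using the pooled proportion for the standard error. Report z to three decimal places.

z = 8.270

Sample proportions: p̂₁ = 190/285 = 0.66667 and p̂₂ = 245/655 = 0.37405.
Pooled p̂ = (190+245)/(285+655) = 435/940 = 0.46277.
Pooled SE = √[0.2486136·0.00503549] ≈ 0.035382.
z = 0.29262/0.035382 = 8.270.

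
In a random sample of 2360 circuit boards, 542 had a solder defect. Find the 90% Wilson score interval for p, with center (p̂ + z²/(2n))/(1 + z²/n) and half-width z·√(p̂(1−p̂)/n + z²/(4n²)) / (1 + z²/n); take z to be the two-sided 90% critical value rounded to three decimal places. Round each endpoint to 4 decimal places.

p̂ = 542/2360 = 0.22966; z = 1.645, so z² = 2.706025.
Denominator 1 + z²/n = 1 + 2.706025/2360 = 1.001147.
Adjusted center: (0.22966 + z²/(2n))/1.001147 = 0.22997.
Radicand: p̂(1−p̂)/n + z²/(4n²) = 0.000074965 + 0.000000121 = 0.000075086.
Half-width = z·√(radicand)/denom = 1.645·0.008665/1.001147 = 0.01424.
So the interval runs from 0.2157 to 0.2442.

(0.2157, 0.2442)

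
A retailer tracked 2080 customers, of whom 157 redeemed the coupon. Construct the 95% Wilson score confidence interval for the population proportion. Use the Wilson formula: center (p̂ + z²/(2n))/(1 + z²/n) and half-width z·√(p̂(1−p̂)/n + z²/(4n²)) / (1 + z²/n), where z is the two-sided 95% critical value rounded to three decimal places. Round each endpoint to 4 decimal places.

(0.0649, 0.0876)

Here p̂ = 157/2080 = 0.07548 and z = 1.960 (z² = 3.841600).
Denominator 1 + z²/n = 1 + 3.841600/2080 = 1.001847.
Center = (0.07548 + 0.000923)/1.001847 = 0.07626.
Radicand: p̂(1−p̂)/n + z²/(4n²) = 0.000033550 + 0.000000222 = 0.000033772.
Half-width = 1.960·√0.000033772/1.001847 = 0.01137.
So the interval runs from 0.0649 to 0.0876.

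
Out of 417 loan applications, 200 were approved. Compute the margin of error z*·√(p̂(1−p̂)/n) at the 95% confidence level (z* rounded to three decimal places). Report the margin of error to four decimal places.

ME = 0.0480

p̂ = 200/417 = 0.47962.
Standard error of p̂: √(0.249585/417) = √0.000598524 = 0.024465.
The 95% critical value is z* = 1.960.
Margin of error = z*·SE = 1.960 × 0.024465 = 0.0480.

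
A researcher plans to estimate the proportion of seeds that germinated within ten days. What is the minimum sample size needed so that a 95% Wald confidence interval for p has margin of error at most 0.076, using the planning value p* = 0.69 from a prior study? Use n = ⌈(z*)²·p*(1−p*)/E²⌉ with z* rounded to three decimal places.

n = 143

For 95% confidence, z* = 1.960.
p*(1−p*) = 0.69·0.31 = 0.2139.
(z*)²·p*(1−p*)/E² = 3.841600·0.2139/0.005776 = 142.264.
Rounding up, n = 143.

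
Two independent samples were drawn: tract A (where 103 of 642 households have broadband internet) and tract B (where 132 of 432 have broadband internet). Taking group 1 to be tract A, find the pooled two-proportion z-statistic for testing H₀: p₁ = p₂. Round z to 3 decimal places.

p̂₁ = 103/642 = 0.16044, p̂₂ = 132/432 = 0.30556.
Pooling: p̂ = 235/1074 = 0.21881.
SE = √[p̂(1−p̂)(1/n₁+1/n₂)] = √[0.21881·0.78119·(1/642+1/432)] ≈ 0.025728.
z = -0.14512/0.025728 = -5.641.

z = -5.641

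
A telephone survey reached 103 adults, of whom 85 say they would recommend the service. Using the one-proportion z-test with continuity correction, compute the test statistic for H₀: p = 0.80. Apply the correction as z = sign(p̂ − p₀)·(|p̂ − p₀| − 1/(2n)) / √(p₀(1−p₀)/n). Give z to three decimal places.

z = 0.517

Sample proportion p̂ = 85/103 = 0.82524. p̂ − p₀ = 0.025243.
1/(2n) = 0.004854.
Corrected numerator: |0.025243| − 0.004854 = 0.020389.
SE₀ = √(0.80·0.20/103) = 0.039413.
z = (+)0.020389/0.039413 = 0.517.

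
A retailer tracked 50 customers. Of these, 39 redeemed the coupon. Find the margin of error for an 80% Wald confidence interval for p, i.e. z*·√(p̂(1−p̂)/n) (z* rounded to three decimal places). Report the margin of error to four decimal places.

ME = 0.0751

p̂ = 39/50 = 0.78000.
Standard error of p̂: √(0.171600/50) = √0.003432000 = 0.058583.
The 80% critical value is z* = 1.282.
ME = 1.282·0.058583 = 0.0751.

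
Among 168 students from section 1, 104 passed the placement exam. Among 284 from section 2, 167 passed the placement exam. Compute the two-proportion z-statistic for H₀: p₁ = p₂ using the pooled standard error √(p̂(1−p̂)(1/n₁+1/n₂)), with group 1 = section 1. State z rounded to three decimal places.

p̂₁ = 104/168 = 0.61905, p̂₂ = 167/284 = 0.58803.
Pooling: p̂ = 271/452 = 0.59956.
Pooled SE = √[0.2400883·0.00947351] ≈ 0.047691.
z = 0.03102/0.047691 = 0.650.

z = 0.650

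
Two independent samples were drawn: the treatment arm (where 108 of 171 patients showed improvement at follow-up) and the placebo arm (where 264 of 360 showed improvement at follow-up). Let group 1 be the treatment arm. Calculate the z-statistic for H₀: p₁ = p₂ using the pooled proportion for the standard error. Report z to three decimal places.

p̂₁ = 108/171 = 0.63158, p̂₂ = 264/360 = 0.73333.
Pooled p̂ = (108+264)/(171+360) = 372/531 = 0.70056.
SE = √[p̂(1−p̂)(1/n₁+1/n₂)] = √[0.70056·0.29944·(1/171+1/360)] ≈ 0.042538.
z = (p̂₁ − p̂₂)/SE = (0.63158 − 0.73333)/0.042538 = -0.10175/0.042538 = -2.392.

z = -2.392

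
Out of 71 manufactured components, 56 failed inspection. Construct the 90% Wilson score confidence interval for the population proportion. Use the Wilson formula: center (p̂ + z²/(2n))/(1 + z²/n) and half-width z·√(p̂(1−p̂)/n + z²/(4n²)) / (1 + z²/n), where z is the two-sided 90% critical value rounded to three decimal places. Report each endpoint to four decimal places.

p̂ = 56/71 = 0.78873; z = 1.645, so z² = 2.706025.
1 + z²/n = 1.038113.
Adjusted center: (0.78873 + z²/(2n))/1.038113 = 0.77813.
Radicand: p̂(1−p̂)/n + z²/(4n²) = 0.002346952 + 0.000134201 = 0.002481153.
Half-width = z·√(radicand)/denom = 1.645·0.049811/1.038113 = 0.07893.
So the interval runs from 0.6992 to 0.8571.

(0.6992, 0.8571)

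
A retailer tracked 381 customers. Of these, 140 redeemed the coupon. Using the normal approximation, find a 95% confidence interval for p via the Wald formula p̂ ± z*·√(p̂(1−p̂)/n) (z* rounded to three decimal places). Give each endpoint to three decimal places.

The sample proportion is 140/381 = 0.36745.
SE(p̂) = √(0.36745·0.63255/381) = 0.024699.
For 95% confidence, z* = 1.960.
Margin = 1.960·0.024699 = 0.04841.
Interval: 0.36745 ± 0.04841 → (0.319, 0.416).

(0.319, 0.416)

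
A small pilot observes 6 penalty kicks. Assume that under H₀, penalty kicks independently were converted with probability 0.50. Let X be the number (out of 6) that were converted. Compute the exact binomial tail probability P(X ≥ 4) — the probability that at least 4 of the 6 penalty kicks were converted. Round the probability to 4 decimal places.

X is binomial with n = 6 and p = 0.50.
P(X ≥ 4) = C(6,4)·0.50^4·0.50^2 + C(6,5)·0.50^5·0.50^1 + C(6,6)·0.50^6·0.50^0.
= 0.234375 + 0.093750 + 0.015625 = 0.3438.

P = 0.3438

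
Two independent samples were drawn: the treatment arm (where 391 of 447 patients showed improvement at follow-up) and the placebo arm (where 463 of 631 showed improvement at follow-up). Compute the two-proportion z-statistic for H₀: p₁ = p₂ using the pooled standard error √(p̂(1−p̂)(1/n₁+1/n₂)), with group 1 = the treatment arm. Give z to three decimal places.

z = 5.620

p̂₁ = 391/447 = 0.87472, p̂₂ = 463/631 = 0.73376.
Pooled p̂ = (391+463)/(447+631) = 854/1078 = 0.79221.
SE = √[p̂(1−p̂)(1/n₁+1/n₂)] = √[0.79221·0.20779·(1/447+1/631)] ≈ 0.025083.
z = 0.14096/0.025083 = 5.620.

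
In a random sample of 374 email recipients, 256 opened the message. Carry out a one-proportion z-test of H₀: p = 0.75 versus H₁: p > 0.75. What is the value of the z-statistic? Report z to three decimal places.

z = -2.926

With x = 256 successes in n = 374, p̂ = 0.68449.
Null standard error: √(0.75·0.25/374) = √0.000501337 = 0.022391.
z = (p̂ − p₀)/SE = (0.68449 − 0.75)/0.022391 = -2.926.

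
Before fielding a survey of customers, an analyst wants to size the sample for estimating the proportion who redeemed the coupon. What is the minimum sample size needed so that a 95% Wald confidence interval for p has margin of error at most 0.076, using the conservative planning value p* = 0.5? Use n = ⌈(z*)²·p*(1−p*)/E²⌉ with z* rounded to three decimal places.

The 95% critical value is z* = 1.960.
p*(1−p*) = 0.2500.
Required n before rounding: 3.841600 × 0.2500 / 0.076² = 166.274.
Rounding up, n = 167.

n = 167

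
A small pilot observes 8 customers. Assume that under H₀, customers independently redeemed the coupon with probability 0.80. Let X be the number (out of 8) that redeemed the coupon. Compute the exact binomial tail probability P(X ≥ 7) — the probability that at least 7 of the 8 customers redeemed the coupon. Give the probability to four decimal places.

P = 0.5033

X ~ Binomial(n=8, p=0.80).
P(X ≥ 7) = C(8,7)·0.80^7·0.20^1 + C(8,8)·0.80^8·0.20^0.
= 0.335544 + 0.167772 = 0.5033.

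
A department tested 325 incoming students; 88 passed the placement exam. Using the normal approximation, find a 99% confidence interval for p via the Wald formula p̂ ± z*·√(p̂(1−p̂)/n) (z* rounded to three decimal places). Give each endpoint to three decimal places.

(0.207, 0.334)

p̂ = 88/325 = 0.27077.
Standard error of p̂: √(0.197453/325) = √0.000607548 = 0.024648.
For 99% confidence, z* = 2.576.
Margin of error: 2.576 × 0.024648 = 0.06349.
Interval: 0.27077 ± 0.06349 → (0.207, 0.334).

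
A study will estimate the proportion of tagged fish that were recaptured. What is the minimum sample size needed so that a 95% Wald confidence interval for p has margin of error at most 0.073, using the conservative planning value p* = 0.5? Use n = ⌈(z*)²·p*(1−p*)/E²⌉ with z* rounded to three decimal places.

The 95% critical value is z* = 1.960.
p*(1−p*) = 0.2500.
(z*)²·p*(1−p*)/E² = 3.841600·0.2500/0.005329 = 180.221.
⌈180.221⌉ = 181.

n = 181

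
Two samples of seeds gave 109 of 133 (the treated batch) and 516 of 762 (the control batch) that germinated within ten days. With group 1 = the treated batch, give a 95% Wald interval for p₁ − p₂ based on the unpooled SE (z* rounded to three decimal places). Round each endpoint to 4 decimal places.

p̂₁ = 0.81955, p̂₂ = 0.67717, so the observed difference is 0.14238.
Unpooled SE = √(p̂₁(1−p̂₁)/n₁ + p̂₂(1−p̂₂)/n₂) = √(0.001111944 + 0.000286893) = 0.037401.
z* = 1.960 at the 95% level. Margin = 1.960·0.037401 = 0.07331.
Interval: 0.14238 ± 0.07331 → (0.0691, 0.2157).

(0.0691, 0.2157)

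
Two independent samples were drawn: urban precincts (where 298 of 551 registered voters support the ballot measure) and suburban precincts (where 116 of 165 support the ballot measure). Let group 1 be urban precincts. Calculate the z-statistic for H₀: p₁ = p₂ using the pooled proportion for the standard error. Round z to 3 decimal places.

z = -3.701

p̂₁ = 298/551 = 0.54083, p̂₂ = 116/165 = 0.70303.
Pooling: p̂ = 414/716 = 0.57821.
SE = √[p̂(1−p̂)(1/n₁+1/n₂)] = √[0.57821·0.42179·(1/551+1/165)] ≈ 0.043826.
z = -0.16220/0.043826 = -3.701.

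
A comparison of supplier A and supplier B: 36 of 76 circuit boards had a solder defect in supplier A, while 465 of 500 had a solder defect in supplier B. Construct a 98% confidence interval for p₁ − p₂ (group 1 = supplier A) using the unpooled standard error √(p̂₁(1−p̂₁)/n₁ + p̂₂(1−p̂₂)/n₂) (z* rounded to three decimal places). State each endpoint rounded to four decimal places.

p̂₁ = 0.47368, p̂₂ = 0.93000, so the observed difference is -0.45632.
SE = √(0.003280362 + 0.000130200) = √0.003410562 = 0.058400.
The 98% critical value is z* = 2.326. Margin = 2.326·0.058400 = 0.13584.
So the interval runs from -0.5922 to -0.3205.

(-0.5922, -0.3205)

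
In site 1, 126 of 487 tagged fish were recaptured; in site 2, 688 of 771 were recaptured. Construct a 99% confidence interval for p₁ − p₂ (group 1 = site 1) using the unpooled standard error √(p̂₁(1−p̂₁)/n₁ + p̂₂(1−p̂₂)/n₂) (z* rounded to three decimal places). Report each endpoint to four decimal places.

(-0.6923, -0.5750)

p̂₁ = 0.25873, p̂₂ = 0.89235, so the observed difference is -0.63362.
Unpooled SE = √(p̂₁(1−p̂₁)/n₁ + p̂₂(1−p̂₂)/n₂) = √(0.000393814 + 0.000124596) = 0.022769.
z* = 2.576 at the 99% level. Margin = 2.576·0.022769 = 0.05865.
CI: -0.63362 ± 0.05865 = (-0.6923, -0.5750).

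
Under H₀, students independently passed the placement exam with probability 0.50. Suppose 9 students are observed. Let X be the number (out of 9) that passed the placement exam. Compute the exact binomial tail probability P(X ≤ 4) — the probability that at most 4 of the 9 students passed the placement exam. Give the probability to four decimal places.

X is binomial with n = 9 and p = 0.50.
P(X ≤ 4) = Σ_{j=0}^{4} C(9,j)·0.50^j·0.50^{9−j}.
= 0.001953 + 0.017578 + 0.070312 + 0.164062 + 0.246094 = 0.5000.

P = 0.5000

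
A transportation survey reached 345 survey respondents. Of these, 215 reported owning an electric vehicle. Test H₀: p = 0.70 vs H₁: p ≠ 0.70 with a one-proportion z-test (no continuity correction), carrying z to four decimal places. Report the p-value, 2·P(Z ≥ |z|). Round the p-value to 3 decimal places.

p-value = 0.002

With x = 215 successes in n = 345, p̂ = 0.62319.
Null standard error: √(0.70·0.30/345) = √0.000608696 = 0.024672.
z = (p̂ − p₀)/SE = (215/345 − 0.70)/0.024672 ≈ -3.1133.
p-value = 2·P(Z ≥ |z|) with z = -3.1133 → 0.002.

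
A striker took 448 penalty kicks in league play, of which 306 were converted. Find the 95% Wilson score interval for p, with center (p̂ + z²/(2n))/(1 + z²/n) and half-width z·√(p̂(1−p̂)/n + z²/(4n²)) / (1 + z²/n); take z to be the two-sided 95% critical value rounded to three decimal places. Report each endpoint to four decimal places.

Here p̂ = 306/448 = 0.68304 and z = 1.960 (z² = 3.841600).
1 + z²/n = 1.008575.
Adjusted center: (0.68304 + z²/(2n))/1.008575 = 0.68148.
Radicand: p̂(1−p̂)/n + z²/(4n²) = 0.000483254 + 0.000004785 = 0.000488039.
Half-width = z·√(radicand)/denom = 1.960·0.022092/1.008575 = 0.04293.
Interval: 0.68148 ± 0.04293 → (0.6385, 0.7244).

(0.6385, 0.7244)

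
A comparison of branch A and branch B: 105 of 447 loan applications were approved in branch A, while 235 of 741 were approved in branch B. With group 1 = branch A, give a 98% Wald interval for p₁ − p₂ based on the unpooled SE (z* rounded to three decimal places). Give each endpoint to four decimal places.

(-0.1435, -0.0209)

p̂₁ = 105/447 = 0.23490, p̂₂ = 235/741 = 0.31714; p̂₁ − p̂₂ = -0.08224.
SE = √(0.000402062 + 0.000292256) = √0.000694318 = 0.026350.
z* = 2.326 at the 98% level. Margin of error = 0.06129.
CI: -0.08224 ± 0.06129 = (-0.1435, -0.0209).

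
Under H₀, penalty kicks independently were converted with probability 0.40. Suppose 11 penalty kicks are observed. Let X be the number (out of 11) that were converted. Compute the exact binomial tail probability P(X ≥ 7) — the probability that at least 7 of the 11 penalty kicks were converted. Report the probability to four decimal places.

X ~ Binomial(n=11, p=0.40).
P(X ≥ 7) = Σ_{j=7}^{11} C(11,j)·0.40^j·0.60^{11−j}.
= 0.070071 + 0.023357 + 0.005190 + 0.000692 + 0.000042 = 0.0994.

P = 0.0994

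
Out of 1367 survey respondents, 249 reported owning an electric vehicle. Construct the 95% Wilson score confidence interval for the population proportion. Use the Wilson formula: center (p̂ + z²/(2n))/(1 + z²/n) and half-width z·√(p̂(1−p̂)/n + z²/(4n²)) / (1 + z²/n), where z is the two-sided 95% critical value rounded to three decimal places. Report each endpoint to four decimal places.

(0.1626, 0.2035)

p̂ = 249/1367 = 0.18215; z = 1.960, so z² = 3.841600.
Denominator 1 + z²/n = 1 + 3.841600/1367 = 1.002810.
Center = (0.18215 + 0.001405)/1.002810 = 0.18304.
Radicand: p̂(1−p̂)/n + z²/(4n²) = 0.000108977 + 0.000000514 = 0.000109491.
Half-width = 1.960·√0.000109491/1.002810 = 0.02045.
Interval: 0.18304 ± 0.02045 → (0.1626, 0.2035).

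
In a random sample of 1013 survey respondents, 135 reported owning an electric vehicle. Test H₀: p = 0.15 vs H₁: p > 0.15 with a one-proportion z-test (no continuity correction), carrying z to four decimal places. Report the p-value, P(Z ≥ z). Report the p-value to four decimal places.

p-value = 0.9321

p̂ = 135/1013 = 0.13327.
SE₀ = √(0.15·0.85/1013) = 0.011219.
Test statistic (full precision, shown to 4 dp): z = (135/1013 − 0.15)/SE₀ ≈ -1.4915.
p-value = P(Z ≥ z) with z = -1.4915 → 0.9321.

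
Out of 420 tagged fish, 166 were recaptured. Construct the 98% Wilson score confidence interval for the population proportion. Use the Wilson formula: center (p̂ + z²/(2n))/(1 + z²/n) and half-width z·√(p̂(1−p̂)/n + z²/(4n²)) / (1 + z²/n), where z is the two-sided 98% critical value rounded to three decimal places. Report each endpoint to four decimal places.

(0.3414, 0.4517)

Here p̂ = 166/420 = 0.39524 and z = 2.326 (z² = 5.410276).
Denominator 1 + z²/n = 1 + 5.410276/420 = 1.012882.
Adjusted center: (0.39524 + z²/(2n))/1.012882 = 0.39657.
Radicand: p̂(1−p̂)/n + z²/(4n²) = 0.000569107 + 0.000007668 = 0.000576775.
Half-width = 2.326·√0.000576775/1.012882 = 0.05515.
CI: 0.39657 ± 0.05515 = (0.3414, 0.4517).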